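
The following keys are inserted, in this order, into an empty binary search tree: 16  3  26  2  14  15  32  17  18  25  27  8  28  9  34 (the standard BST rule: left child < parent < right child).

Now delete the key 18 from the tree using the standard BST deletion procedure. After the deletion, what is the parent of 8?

16: root
3: left child of 16 (depth 1)
26: right child of 16 (depth 1)
2: left child of 3 (depth 2)
14: right child of 3 (depth 2)
15: right child of 14 (depth 3)
32: right child of 26 (depth 2)
17: left child of 26 (depth 2)
18: right child of 17 (depth 3)
25: right child of 18 (depth 4)
27: left child of 32 (depth 3)
8: left child of 14 (depth 3)
28: right child of 27 (depth 4)
9: right child of 8 (depth 4)
34: right child of 32 (depth 3)

Delete 18 (at most one child — splice it out).
After deletion, 8's parent is 14.

14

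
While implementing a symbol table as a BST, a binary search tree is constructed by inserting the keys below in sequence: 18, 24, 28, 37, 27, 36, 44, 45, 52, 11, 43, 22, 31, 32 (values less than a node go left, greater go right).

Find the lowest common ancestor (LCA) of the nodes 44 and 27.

28

Resulting structure (node: left, right):
  18: L=11, R=24
  24: L=22, R=28
  28: L=27, R=37
  37: L=36, R=44
  27: L=–, R=–
  36: L=31, R=–
  44: L=43, R=45
  45: L=–, R=52
  52: L=–, R=–
  11: L=–, R=–
  43: L=–, R=–
  22: L=–, R=–
  31: L=–, R=32
  32: L=–, R=–

Path to 44: 18 → 24 → 28 → 37 → 44
Path to 27: 18 → 24 → 28 → 27
The paths share a prefix ending at 28, then split left and right.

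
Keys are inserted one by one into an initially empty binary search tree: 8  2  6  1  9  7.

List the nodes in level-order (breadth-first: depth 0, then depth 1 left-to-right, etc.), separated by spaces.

8 2 9 1 6 7

Insert 8: tree is empty, so 8 becomes the root.
Insert 2: 2 < 8 → go left. Place as left child of 8.
Insert 6: 6 < 8 → go left; 6 > 2 → go right. Place as right child of 2.
Insert 1: 1 < 8 → go left; 1 < 2 → go left. Place as left child of 2.
Insert 9: 9 > 8 → go right. Place as right child of 8.
Insert 7: 7 < 8 → go left; 7 > 2 → go right; 7 > 6 → go right. Place as right child of 6.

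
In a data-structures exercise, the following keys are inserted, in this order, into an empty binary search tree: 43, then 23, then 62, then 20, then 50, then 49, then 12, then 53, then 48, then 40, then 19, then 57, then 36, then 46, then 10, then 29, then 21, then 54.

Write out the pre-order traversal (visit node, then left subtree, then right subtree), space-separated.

43: root
23: left child of 43 (depth 1)
62: right child of 43 (depth 1)
20: left child of 23 (depth 2)
50: left child of 62 (depth 2)
49: left child of 50 (depth 3)
12: left child of 20 (depth 3)
53: right child of 50 (depth 3)
48: left child of 49 (depth 4)
40: right child of 23 (depth 2)
19: right child of 12 (depth 4)
57: right child of 53 (depth 4)
36: left child of 40 (depth 3)
46: left child of 48 (depth 5)
10: left child of 12 (depth 4)
29: left child of 36 (depth 4)
21: right child of 20 (depth 3)
54: left child of 57 (depth 5)

43 23 20 12 10 19 21 40 36 29 62 50 49 48 46 53 57 54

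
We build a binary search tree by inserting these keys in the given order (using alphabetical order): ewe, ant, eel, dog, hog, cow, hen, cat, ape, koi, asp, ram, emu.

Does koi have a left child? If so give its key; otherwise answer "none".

Insert ewe: tree is empty, so ewe becomes the root.
Insert ant: ant < ewe → go left. Place as left child of ewe.
Insert eel: eel < ewe → go left; eel > ant → go right. Place as right child of ant.
Insert dog: dog < ewe → go left; dog > ant → go right; dog < eel → go left. Place as left child of eel.
Insert hog: hog > ewe → go right. Place as right child of ewe.
Insert cow: cow < ewe → go left; cow > ant → go right; cow < eel → go left; cow < dog → go left. Place as left child of dog.
Insert hen: hen > ewe → go right; hen < hog → go left. Place as left child of hog.
Insert cat: cat < ewe → go left; cat > ant → go right; cat < eel → go left; cat < dog → go left; cat < cow → go left. Place as left child of cow.
Insert ape: ape < ewe → go left; ape > ant → go right; ape < eel → go left; ape < dog → go left; ape < cow → go left; ape < cat → go left. Place as left child of cat.
Insert koi: koi > ewe → go right; koi > hog → go right. Place as right child of hog.
Insert asp: asp < ewe → go left; asp > ant → go right; asp < eel → go left; asp < dog → go left; asp < cow → go left; asp < cat → go left; asp > ape → go right. Place as right child of ape.
Insert ram: ram > ewe → go right; ram > hog → go right; ram > koi → go right. Place as right child of koi.
Insert emu: emu < ewe → go left; emu > ant → go right; emu > eel → go right. Place as right child of eel.

none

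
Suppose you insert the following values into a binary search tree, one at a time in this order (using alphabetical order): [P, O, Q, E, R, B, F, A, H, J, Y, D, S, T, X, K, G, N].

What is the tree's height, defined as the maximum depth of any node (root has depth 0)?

7

P: root
O: left child of P (depth 1)
Q: right child of P (depth 1)
E: left child of O (depth 2)
R: right child of Q (depth 2)
B: left child of E (depth 3)
F: right child of E (depth 3)
A: left child of B (depth 4)
H: right child of F (depth 4)
J: right child of H (depth 5)
Y: right child of R (depth 3)
D: right child of B (depth 4)
S: left child of Y (depth 4)
T: right child of S (depth 5)
X: right child of T (depth 6)
K: right child of J (depth 6)
G: left child of H (depth 5)
N: right child of K (depth 7)

The deepest node is N at depth 7.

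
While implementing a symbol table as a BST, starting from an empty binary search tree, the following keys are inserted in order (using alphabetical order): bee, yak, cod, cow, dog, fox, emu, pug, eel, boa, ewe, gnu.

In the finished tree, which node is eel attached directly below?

emu

Insert bee: tree is empty, so bee becomes the root.
Insert yak: yak > bee → go right. Place as right child of bee.
Insert cod: cod > bee → go right; cod < yak → go left. Place as left child of yak.
Insert cow: cow > bee → go right; cow < yak → go left; cow > cod → go right. Place as right child of cod.
Insert dog: dog > bee → go right; dog < yak → go left; dog > cod → go right; dog > cow → go right. Place as right child of cow.
Insert fox: fox > bee → go right; fox < yak → go left; fox > cod → go right; fox > cow → go right; fox > dog → go right. Place as right child of dog.
Insert emu: emu > bee → go right; emu < yak → go left; emu > cod → go right; emu > cow → go right; emu > dog → go right; emu < fox → go left. Place as left child of fox.
Insert pug: pug > bee → go right; pug < yak → go left; pug > cod → go right; pug > cow → go right; pug > dog → go right; pug > fox → go right. Place as right child of fox.
Insert eel: eel > bee → go right; eel < yak → go left; eel > cod → go right; eel > cow → go right; eel > dog → go right; eel < fox → go left; eel < emu → go left. Place as left child of emu.
Insert boa: boa > bee → go right; boa < yak → go left; boa < cod → go left. Place as left child of cod.
Insert ewe: ewe > bee → go right; ewe < yak → go left; ewe > cod → go right; ewe > cow → go right; ewe > dog → go right; ewe < fox → go left; ewe > emu → go right. Place as right child of emu.
Insert gnu: gnu > bee → go right; gnu < yak → go left; gnu > cod → go right; gnu > cow → go right; gnu > dog → go right; gnu > fox → go right; gnu < pug → go left. Place as left child of pug.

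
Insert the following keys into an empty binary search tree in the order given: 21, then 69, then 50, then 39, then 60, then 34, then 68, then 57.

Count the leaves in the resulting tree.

3

21: root
69: right child of 21 (depth 1)
50: left child of 69 (depth 2)
39: left child of 50 (depth 3)
60: right child of 50 (depth 3)
34: left child of 39 (depth 4)
68: right child of 60 (depth 4)
57: left child of 60 (depth 4)

Leaves: 34, 57, 68 — 3 in total.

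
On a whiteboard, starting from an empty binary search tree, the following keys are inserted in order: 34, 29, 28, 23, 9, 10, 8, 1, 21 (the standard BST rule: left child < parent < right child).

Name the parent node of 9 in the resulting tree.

34: root
29: left child of 34 (depth 1)
28: left child of 29 (depth 2)
23: left child of 28 (depth 3)
9: left child of 23 (depth 4)
10: right child of 9 (depth 5)
8: left child of 9 (depth 5)
1: left child of 8 (depth 6)
21: right child of 10 (depth 6)

23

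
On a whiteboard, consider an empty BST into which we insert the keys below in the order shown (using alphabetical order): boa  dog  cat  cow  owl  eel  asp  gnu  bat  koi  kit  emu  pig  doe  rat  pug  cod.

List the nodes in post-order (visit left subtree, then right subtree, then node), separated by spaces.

Insert boa: tree is empty, so boa becomes the root.
Insert dog: dog > boa → go right. Place as right child of boa.
Insert cat: cat > boa → go right; cat < dog → go left. Place as left child of dog.
Insert cow: cow > boa → go right; cow < dog → go left; cow > cat → go right. Place as right child of cat.
Insert owl: owl > boa → go right; owl > dog → go right. Place as right child of dog.
Insert eel: eel > boa → go right; eel > dog → go right; eel < owl → go left. Place as left child of owl.
Insert asp: asp < boa → go left. Place as left child of boa.
Insert gnu: gnu > boa → go right; gnu > dog → go right; gnu < owl → go left; gnu > eel → go right. Place as right child of eel.
Insert bat: bat < boa → go left; bat > asp → go right. Place as right child of asp.
Insert koi: koi > boa → go right; koi > dog → go right; koi < owl → go left; koi > eel → go right; koi > gnu → go right. Place as right child of gnu.
Insert kit: kit > boa → go right; kit > dog → go right; kit < owl → go left; kit > eel → go right; kit > gnu → go right; kit < koi → go left. Place as left child of koi.
Insert emu: emu > boa → go right; emu > dog → go right; emu < owl → go left; emu > eel → go right; emu < gnu → go left. Place as left child of gnu.
Insert pig: pig > boa → go right; pig > dog → go right; pig > owl → go right. Place as right child of owl.
Insert doe: doe > boa → go right; doe < dog → go left; doe > cat → go right; doe > cow → go right. Place as right child of cow.
Insert rat: rat > boa → go right; rat > dog → go right; rat > owl → go right; rat > pig → go right. Place as right child of pig.
Insert pug: pug > boa → go right; pug > dog → go right; pug > owl → go right; pug > pig → go right; pug < rat → go left. Place as left child of rat.
Insert cod: cod > boa → go right; cod < dog → go left; cod > cat → go right; cod < cow → go left. Place as left child of cow.

bat asp cod doe cow cat emu kit koi gnu eel pug rat pig owl dog boa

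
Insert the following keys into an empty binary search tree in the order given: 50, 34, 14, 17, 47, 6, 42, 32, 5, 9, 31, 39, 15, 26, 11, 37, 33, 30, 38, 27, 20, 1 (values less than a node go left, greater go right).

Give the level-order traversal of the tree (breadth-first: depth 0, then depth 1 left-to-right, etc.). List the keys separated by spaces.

50 34 14 47 6 17 42 5 9 15 32 39 1 11 31 33 37 26 38 20 30 27

Resulting structure (node: left, right):
  50: L=34, R=–
  34: L=14, R=47
  14: L=6, R=17
  17: L=15, R=32
  47: L=42, R=–
  6: L=5, R=9
  42: L=39, R=–
  32: L=31, R=33
  5: L=1, R=–
  9: L=–, R=11
  31: L=26, R=–
  39: L=37, R=–
  15: L=–, R=–
  26: L=20, R=30
  11: L=–, R=–
  37: L=–, R=38
  33: L=–, R=–
  30: L=27, R=–
  38: L=–, R=–
  27: L=–, R=–
  20: L=–, R=–
  1: L=–, R=–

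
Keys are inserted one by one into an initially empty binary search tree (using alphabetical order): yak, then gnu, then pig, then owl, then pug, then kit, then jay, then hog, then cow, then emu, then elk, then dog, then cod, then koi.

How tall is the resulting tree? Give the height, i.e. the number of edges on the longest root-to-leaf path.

Insert yak: tree is empty, so yak becomes the root.
Insert gnu: gnu < yak → go left. Place as left child of yak.
Insert pig: pig < yak → go left; pig > gnu → go right. Place as right child of gnu.
Insert owl: owl < yak → go left; owl > gnu → go right; owl < pig → go left. Place as left child of pig.
Insert pug: pug < yak → go left; pug > gnu → go right; pug > pig → go right. Place as right child of pig.
Insert kit: kit < yak → go left; kit > gnu → go right; kit < pig → go left; kit < owl → go left. Place as left child of owl.
Insert jay: jay < yak → go left; jay > gnu → go right; jay < pig → go left; jay < owl → go left; jay < kit → go left. Place as left child of kit.
Insert hog: hog < yak → go left; hog > gnu → go right; hog < pig → go left; hog < owl → go left; hog < kit → go left; hog < jay → go left. Place as left child of jay.
Insert cow: cow < yak → go left; cow < gnu → go left. Place as left child of gnu.
Insert emu: emu < yak → go left; emu < gnu → go left; emu > cow → go right. Place as right child of cow.
Insert elk: elk < yak → go left; elk < gnu → go left; elk > cow → go right; elk < emu → go left. Place as left child of emu.
Insert dog: dog < yak → go left; dog < gnu → go left; dog > cow → go right; dog < emu → go left; dog < elk → go left. Place as left child of elk.
Insert cod: cod < yak → go left; cod < gnu → go left; cod < cow → go left. Place as left child of cow.
Insert koi: koi < yak → go left; koi > gnu → go right; koi < pig → go left; koi < owl → go left; koi > kit → go right. Place as right child of kit.

The deepest node is hog at depth 6.

6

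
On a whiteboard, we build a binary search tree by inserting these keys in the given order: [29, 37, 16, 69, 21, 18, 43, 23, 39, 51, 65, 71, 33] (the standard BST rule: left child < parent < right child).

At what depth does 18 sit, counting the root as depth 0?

Insert 29: tree is empty, so 29 becomes the root.
Insert 37: 37 > 29 → go right. Place as right child of 29.
Insert 16: 16 < 29 → go left. Place as left child of 29.
Insert 69: 69 > 29 → go right; 69 > 37 → go right. Place as right child of 37.
Insert 21: 21 < 29 → go left; 21 > 16 → go right. Place as right child of 16.
Insert 18: 18 < 29 → go left; 18 > 16 → go right; 18 < 21 → go left. Place as left child of 21.
Insert 43: 43 > 29 → go right; 43 > 37 → go right; 43 < 69 → go left. Place as left child of 69.
Insert 23: 23 < 29 → go left; 23 > 16 → go right; 23 > 21 → go right. Place as right child of 21.
Insert 39: 39 > 29 → go right; 39 > 37 → go right; 39 < 69 → go left; 39 < 43 → go left. Place as left child of 43.
Insert 51: 51 > 29 → go right; 51 > 37 → go right; 51 < 69 → go left; 51 > 43 → go right. Place as right child of 43.
Insert 65: 65 > 29 → go right; 65 > 37 → go right; 65 < 69 → go left; 65 > 43 → go right; 65 > 51 → go right. Place as right child of 51.
Insert 71: 71 > 29 → go right; 71 > 37 → go right; 71 > 69 → go right. Place as right child of 69.
Insert 33: 33 > 29 → go right; 33 < 37 → go left. Place as left child of 37.

Path to 18: 29 → 16 → 21 → 18, which is 3 edges.

3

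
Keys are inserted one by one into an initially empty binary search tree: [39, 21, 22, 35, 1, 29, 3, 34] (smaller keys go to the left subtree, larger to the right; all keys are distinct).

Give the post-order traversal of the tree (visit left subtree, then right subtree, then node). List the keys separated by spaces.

39: root
21: left child of 39 (depth 1)
22: right child of 21 (depth 2)
35: right child of 22 (depth 3)
1: left child of 21 (depth 2)
29: left child of 35 (depth 4)
3: right child of 1 (depth 3)
34: right child of 29 (depth 5)

3 1 34 29 35 22 21 39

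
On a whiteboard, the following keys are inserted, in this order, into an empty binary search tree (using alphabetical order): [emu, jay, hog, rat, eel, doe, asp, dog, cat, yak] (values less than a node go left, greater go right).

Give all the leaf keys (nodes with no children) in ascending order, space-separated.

Resulting structure (node: left, right):
  emu: L=eel, R=jay
  jay: L=hog, R=rat
  hog: L=–, R=–
  rat: L=–, R=yak
  eel: L=doe, R=–
  doe: L=asp, R=dog
  asp: L=–, R=cat
  dog: L=–, R=–
  cat: L=–, R=–
  yak: L=–, R=–

cat dog hog yak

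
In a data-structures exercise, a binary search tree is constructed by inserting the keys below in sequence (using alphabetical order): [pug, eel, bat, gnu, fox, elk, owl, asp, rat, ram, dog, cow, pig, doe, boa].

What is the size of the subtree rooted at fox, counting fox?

Insert pug: tree is empty, so pug becomes the root.
Insert eel: eel < pug → go left. Place as left child of pug.
Insert bat: bat < pug → go left; bat < eel → go left. Place as left child of eel.
Insert gnu: gnu < pug → go left; gnu > eel → go right. Place as right child of eel.
Insert fox: fox < pug → go left; fox > eel → go right; fox < gnu → go left. Place as left child of gnu.
Insert elk: elk < pug → go left; elk > eel → go right; elk < gnu → go left; elk < fox → go left. Place as left child of fox.
Insert owl: owl < pug → go left; owl > eel → go right; owl > gnu → go right. Place as right child of gnu.
Insert asp: asp < pug → go left; asp < eel → go left; asp < bat → go left. Place as left child of bat.
Insert rat: rat > pug → go right. Place as right child of pug.
Insert ram: ram > pug → go right; ram < rat → go left. Place as left child of rat.
Insert dog: dog < pug → go left; dog < eel → go left; dog > bat → go right. Place as right child of bat.
Insert cow: cow < pug → go left; cow < eel → go left; cow > bat → go right; cow < dog → go left. Place as left child of dog.
Insert pig: pig < pug → go left; pig > eel → go right; pig > gnu → go right; pig > owl → go right. Place as right child of owl.
Insert doe: doe < pug → go left; doe < eel → go left; doe > bat → go right; doe < dog → go left; doe > cow → go right. Place as right child of cow.
Insert boa: boa < pug → go left; boa < eel → go left; boa > bat → go right; boa < dog → go left; boa < cow → go left. Place as left child of cow.

Subtree rooted at fox contains: fox, elk — 2 nodes.

2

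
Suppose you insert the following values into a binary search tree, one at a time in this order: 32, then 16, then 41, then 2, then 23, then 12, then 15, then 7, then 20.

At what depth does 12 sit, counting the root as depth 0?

Insert 32: tree is empty, so 32 becomes the root.
Insert 16: 16 < 32 → go left. Place as left child of 32.
Insert 41: 41 > 32 → go right. Place as right child of 32.
Insert 2: 2 < 32 → go left; 2 < 16 → go left. Place as left child of 16.
Insert 23: 23 < 32 → go left; 23 > 16 → go right. Place as right child of 16.
Insert 12: 12 < 32 → go left; 12 < 16 → go left; 12 > 2 → go right. Place as right child of 2.
Insert 15: 15 < 32 → go left; 15 < 16 → go left; 15 > 2 → go right; 15 > 12 → go right. Place as right child of 12.
Insert 7: 7 < 32 → go left; 7 < 16 → go left; 7 > 2 → go right; 7 < 12 → go left. Place as left child of 12.
Insert 20: 20 < 32 → go left; 20 > 16 → go right; 20 < 23 → go left. Place as left child of 23.

Path to 12: 32 → 16 → 2 → 12, which is 3 edges.

3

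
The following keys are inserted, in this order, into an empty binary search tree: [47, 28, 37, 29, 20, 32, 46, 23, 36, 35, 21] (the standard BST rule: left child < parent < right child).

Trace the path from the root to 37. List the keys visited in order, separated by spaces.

Resulting structure (node: left, right):
  47: L=28, R=–
  28: L=20, R=37
  37: L=29, R=46
  29: L=–, R=32
  20: L=–, R=23
  32: L=–, R=36
  46: L=–, R=–
  23: L=21, R=–
  36: L=35, R=–
  35: L=–, R=–
  21: L=–, R=–

47 28 37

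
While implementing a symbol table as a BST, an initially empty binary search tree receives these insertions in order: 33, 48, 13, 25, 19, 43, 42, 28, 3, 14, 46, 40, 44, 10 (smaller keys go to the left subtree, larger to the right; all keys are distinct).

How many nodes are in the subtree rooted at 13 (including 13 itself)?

33: root
48: right child of 33 (depth 1)
13: left child of 33 (depth 1)
25: right child of 13 (depth 2)
19: left child of 25 (depth 3)
43: left child of 48 (depth 2)
42: left child of 43 (depth 3)
28: right child of 25 (depth 3)
3: left child of 13 (depth 2)
14: left child of 19 (depth 4)
46: right child of 43 (depth 3)
40: left child of 42 (depth 4)
44: left child of 46 (depth 4)
10: right child of 3 (depth 3)

Subtree rooted at 13 contains: 13, 3, 10, 25, 19, 14, 28 — 7 nodes.

7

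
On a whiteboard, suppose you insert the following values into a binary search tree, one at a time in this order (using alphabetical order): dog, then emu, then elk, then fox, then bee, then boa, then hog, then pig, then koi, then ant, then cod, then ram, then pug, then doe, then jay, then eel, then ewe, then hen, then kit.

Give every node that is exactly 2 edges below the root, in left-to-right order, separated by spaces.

ant boa elk fox

Resulting structure (node: left, right):
  dog: L=bee, R=emu
  emu: L=elk, R=fox
  elk: L=eel, R=–
  fox: L=ewe, R=hog
  bee: L=ant, R=boa
  boa: L=–, R=cod
  hog: L=hen, R=pig
  pig: L=koi, R=ram
  koi: L=jay, R=–
  ant: L=–, R=–
  cod: L=–, R=doe
  ram: L=pug, R=–
  pug: L=–, R=–
  doe: L=–, R=–
  jay: L=–, R=kit
  eel: L=–, R=–
  ewe: L=–, R=–
  hen: L=–, R=–
  kit: L=–, R=–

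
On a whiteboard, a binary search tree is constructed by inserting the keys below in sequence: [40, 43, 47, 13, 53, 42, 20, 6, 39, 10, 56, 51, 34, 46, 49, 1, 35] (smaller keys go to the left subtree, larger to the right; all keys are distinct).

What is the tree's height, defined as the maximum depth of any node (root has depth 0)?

5

40: root
43: right child of 40 (depth 1)
47: right child of 43 (depth 2)
13: left child of 40 (depth 1)
53: right child of 47 (depth 3)
42: left child of 43 (depth 2)
20: right child of 13 (depth 2)
6: left child of 13 (depth 2)
39: right child of 20 (depth 3)
10: right child of 6 (depth 3)
56: right child of 53 (depth 4)
51: left child of 53 (depth 4)
34: left child of 39 (depth 4)
46: left child of 47 (depth 3)
49: left child of 51 (depth 5)
1: left child of 6 (depth 3)
35: right child of 34 (depth 5)

The deepest node is 49 at depth 5.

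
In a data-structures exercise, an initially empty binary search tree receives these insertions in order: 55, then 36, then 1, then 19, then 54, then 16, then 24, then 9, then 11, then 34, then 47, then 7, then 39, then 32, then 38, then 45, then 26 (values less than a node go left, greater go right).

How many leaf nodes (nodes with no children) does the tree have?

5

Insert 55: tree is empty, so 55 becomes the root.
Insert 36: 36 < 55 → go left. Place as left child of 55.
Insert 1: 1 < 55 → go left; 1 < 36 → go left. Place as left child of 36.
Insert 19: 19 < 55 → go left; 19 < 36 → go left; 19 > 1 → go right. Place as right child of 1.
Insert 54: 54 < 55 → go left; 54 > 36 → go right. Place as right child of 36.
Insert 16: 16 < 55 → go left; 16 < 36 → go left; 16 > 1 → go right; 16 < 19 → go left. Place as left child of 19.
Insert 24: 24 < 55 → go left; 24 < 36 → go left; 24 > 1 → go right; 24 > 19 → go right. Place as right child of 19.
Insert 9: 9 < 55 → go left; 9 < 36 → go left; 9 > 1 → go right; 9 < 19 → go left; 9 < 16 → go left. Place as left child of 16.
Insert 11: 11 < 55 → go left; 11 < 36 → go left; 11 > 1 → go right; 11 < 19 → go left; 11 < 16 → go left; 11 > 9 → go right. Place as right child of 9.
Insert 34: 34 < 55 → go left; 34 < 36 → go left; 34 > 1 → go right; 34 > 19 → go right; 34 > 24 → go right. Place as right child of 24.
Insert 47: 47 < 55 → go left; 47 > 36 → go right; 47 < 54 → go left. Place as left child of 54.
Insert 7: 7 < 55 → go left; 7 < 36 → go left; 7 > 1 → go right; 7 < 19 → go left; 7 < 16 → go left; 7 < 9 → go left. Place as left child of 9.
Insert 39: 39 < 55 → go left; 39 > 36 → go right; 39 < 54 → go left; 39 < 47 → go left. Place as left child of 47.
Insert 32: 32 < 55 → go left; 32 < 36 → go left; 32 > 1 → go right; 32 > 19 → go right; 32 > 24 → go right; 32 < 34 → go left. Place as left child of 34.
Insert 38: 38 < 55 → go left; 38 > 36 → go right; 38 < 54 → go left; 38 < 47 → go left; 38 < 39 → go left. Place as left child of 39.
Insert 45: 45 < 55 → go left; 45 > 36 → go right; 45 < 54 → go left; 45 < 47 → go left; 45 > 39 → go right. Place as right child of 39.
Insert 26: 26 < 55 → go left; 26 < 36 → go left; 26 > 1 → go right; 26 > 19 → go right; 26 > 24 → go right; 26 < 34 → go left; 26 < 32 → go left. Place as left child of 32.

Leaves: 7, 11, 26, 38, 45 — 5 in total.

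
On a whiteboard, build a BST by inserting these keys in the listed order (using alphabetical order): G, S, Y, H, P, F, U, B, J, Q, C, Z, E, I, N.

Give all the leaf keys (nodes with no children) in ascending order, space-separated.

G: root
S: right child of G (depth 1)
Y: right child of S (depth 2)
H: left child of S (depth 2)
P: right child of H (depth 3)
F: left child of G (depth 1)
U: left child of Y (depth 3)
B: left child of F (depth 2)
J: left child of P (depth 4)
Q: right child of P (depth 4)
C: right child of B (depth 3)
Z: right child of Y (depth 3)
E: right child of C (depth 4)
I: left child of J (depth 5)
N: right child of J (depth 5)

E I N Q U Z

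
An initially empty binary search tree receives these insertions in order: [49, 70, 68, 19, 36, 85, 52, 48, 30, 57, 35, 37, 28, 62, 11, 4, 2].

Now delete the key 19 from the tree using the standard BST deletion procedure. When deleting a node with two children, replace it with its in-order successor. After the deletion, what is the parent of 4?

Insert 49: tree is empty, so 49 becomes the root.
Insert 70: 70 > 49 → go right. Place as right child of 49.
Insert 68: 68 > 49 → go right; 68 < 70 → go left. Place as left child of 70.
Insert 19: 19 < 49 → go left. Place as left child of 49.
Insert 36: 36 < 49 → go left; 36 > 19 → go right. Place as right child of 19.
Insert 85: 85 > 49 → go right; 85 > 70 → go right. Place as right child of 70.
Insert 52: 52 > 49 → go right; 52 < 70 → go left; 52 < 68 → go left. Place as left child of 68.
Insert 48: 48 < 49 → go left; 48 > 19 → go right; 48 > 36 → go right. Place as right child of 36.
Insert 30: 30 < 49 → go left; 30 > 19 → go right; 30 < 36 → go left. Place as left child of 36.
Insert 57: 57 > 49 → go right; 57 < 70 → go left; 57 < 68 → go left; 57 > 52 → go right. Place as right child of 52.
Insert 35: 35 < 49 → go left; 35 > 19 → go right; 35 < 36 → go left; 35 > 30 → go right. Place as right child of 30.
Insert 37: 37 < 49 → go left; 37 > 19 → go right; 37 > 36 → go right; 37 < 48 → go left. Place as left child of 48.
Insert 28: 28 < 49 → go left; 28 > 19 → go right; 28 < 36 → go left; 28 < 30 → go left. Place as left child of 30.
Insert 62: 62 > 49 → go right; 62 < 70 → go left; 62 < 68 → go left; 62 > 52 → go right; 62 > 57 → go right. Place as right child of 57.
Insert 11: 11 < 49 → go left; 11 < 19 → go left. Place as left child of 19.
Insert 4: 4 < 49 → go left; 4 < 19 → go left; 4 < 11 → go left. Place as left child of 11.
Insert 2: 2 < 49 → go left; 2 < 19 → go left; 2 < 11 → go left; 2 < 4 → go left. Place as left child of 4.

Delete 19 (two children — replace with in-order successor).
After deletion, 4's parent is 11.

11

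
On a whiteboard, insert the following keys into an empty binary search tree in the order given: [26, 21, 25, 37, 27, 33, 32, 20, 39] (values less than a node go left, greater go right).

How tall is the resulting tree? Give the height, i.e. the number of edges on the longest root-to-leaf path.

4

Insert 26: tree is empty, so 26 becomes the root.
Insert 21: 21 < 26 → go left. Place as left child of 26.
Insert 25: 25 < 26 → go left; 25 > 21 → go right. Place as right child of 21.
Insert 37: 37 > 26 → go right. Place as right child of 26.
Insert 27: 27 > 26 → go right; 27 < 37 → go left. Place as left child of 37.
Insert 33: 33 > 26 → go right; 33 < 37 → go left; 33 > 27 → go right. Place as right child of 27.
Insert 32: 32 > 26 → go right; 32 < 37 → go left; 32 > 27 → go right; 32 < 33 → go left. Place as left child of 33.
Insert 20: 20 < 26 → go left; 20 < 21 → go left. Place as left child of 21.
Insert 39: 39 > 26 → go right; 39 > 37 → go right. Place as right child of 37.

The deepest node is 32 at depth 4.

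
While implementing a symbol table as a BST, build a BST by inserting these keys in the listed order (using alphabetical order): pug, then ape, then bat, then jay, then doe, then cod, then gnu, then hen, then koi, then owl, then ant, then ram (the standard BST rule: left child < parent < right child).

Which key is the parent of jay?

Insert pug: tree is empty, so pug becomes the root.
Insert ape: ape < pug → go left. Place as left child of pug.
Insert bat: bat < pug → go left; bat > ape → go right. Place as right child of ape.
Insert jay: jay < pug → go left; jay > ape → go right; jay > bat → go right. Place as right child of bat.
Insert doe: doe < pug → go left; doe > ape → go right; doe > bat → go right; doe < jay → go left. Place as left child of jay.
Insert cod: cod < pug → go left; cod > ape → go right; cod > bat → go right; cod < jay → go left; cod < doe → go left. Place as left child of doe.
Insert gnu: gnu < pug → go left; gnu > ape → go right; gnu > bat → go right; gnu < jay → go left; gnu > doe → go right. Place as right child of doe.
Insert hen: hen < pug → go left; hen > ape → go right; hen > bat → go right; hen < jay → go left; hen > doe → go right; hen > gnu → go right. Place as right child of gnu.
Insert koi: koi < pug → go left; koi > ape → go right; koi > bat → go right; koi > jay → go right. Place as right child of jay.
Insert owl: owl < pug → go left; owl > ape → go right; owl > bat → go right; owl > jay → go right; owl > koi → go right. Place as right child of koi.
Insert ant: ant < pug → go left; ant < ape → go left. Place as left child of ape.
Insert ram: ram > pug → go right. Place as right child of pug.

bat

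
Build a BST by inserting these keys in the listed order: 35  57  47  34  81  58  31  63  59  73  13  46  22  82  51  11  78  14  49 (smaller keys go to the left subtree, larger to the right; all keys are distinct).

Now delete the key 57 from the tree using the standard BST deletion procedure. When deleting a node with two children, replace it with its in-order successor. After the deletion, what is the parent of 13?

31

Insert 35: tree is empty, so 35 becomes the root.
Insert 57: 57 > 35 → go right. Place as right child of 35.
Insert 47: 47 > 35 → go right; 47 < 57 → go left. Place as left child of 57.
Insert 34: 34 < 35 → go left. Place as left child of 35.
Insert 81: 81 > 35 → go right; 81 > 57 → go right. Place as right child of 57.
Insert 58: 58 > 35 → go right; 58 > 57 → go right; 58 < 81 → go left. Place as left child of 81.
Insert 31: 31 < 35 → go left; 31 < 34 → go left. Place as left child of 34.
Insert 63: 63 > 35 → go right; 63 > 57 → go right; 63 < 81 → go left; 63 > 58 → go right. Place as right child of 58.
Insert 59: 59 > 35 → go right; 59 > 57 → go right; 59 < 81 → go left; 59 > 58 → go right; 59 < 63 → go left. Place as left child of 63.
Insert 73: 73 > 35 → go right; 73 > 57 → go right; 73 < 81 → go left; 73 > 58 → go right; 73 > 63 → go right. Place as right child of 63.
Insert 13: 13 < 35 → go left; 13 < 34 → go left; 13 < 31 → go left. Place as left child of 31.
Insert 46: 46 > 35 → go right; 46 < 57 → go left; 46 < 47 → go left. Place as left child of 47.
Insert 22: 22 < 35 → go left; 22 < 34 → go left; 22 < 31 → go left; 22 > 13 → go right. Place as right child of 13.
Insert 82: 82 > 35 → go right; 82 > 57 → go right; 82 > 81 → go right. Place as right child of 81.
Insert 51: 51 > 35 → go right; 51 < 57 → go left; 51 > 47 → go right. Place as right child of 47.
Insert 11: 11 < 35 → go left; 11 < 34 → go left; 11 < 31 → go left; 11 < 13 → go left. Place as left child of 13.
Insert 78: 78 > 35 → go right; 78 > 57 → go right; 78 < 81 → go left; 78 > 58 → go right; 78 > 63 → go right; 78 > 73 → go right. Place as right child of 73.
Insert 14: 14 < 35 → go left; 14 < 34 → go left; 14 < 31 → go left; 14 > 13 → go right; 14 < 22 → go left. Place as left child of 22.
Insert 49: 49 > 35 → go right; 49 < 57 → go left; 49 > 47 → go right; 49 < 51 → go left. Place as left child of 51.

Delete 57 (two children — replace with in-order successor).
After deletion, 13's parent is 31.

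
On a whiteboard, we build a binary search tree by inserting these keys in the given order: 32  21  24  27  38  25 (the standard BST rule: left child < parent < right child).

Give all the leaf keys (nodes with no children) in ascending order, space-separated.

25 38

32: root
21: left child of 32 (depth 1)
24: right child of 21 (depth 2)
27: right child of 24 (depth 3)
38: right child of 32 (depth 1)
25: left child of 27 (depth 4)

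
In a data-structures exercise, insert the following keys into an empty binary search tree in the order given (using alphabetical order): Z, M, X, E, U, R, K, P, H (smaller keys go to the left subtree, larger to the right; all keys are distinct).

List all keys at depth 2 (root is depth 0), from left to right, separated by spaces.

E X

Z: root
M: left child of Z (depth 1)
X: right child of M (depth 2)
E: left child of M (depth 2)
U: left child of X (depth 3)
R: left child of U (depth 4)
K: right child of E (depth 3)
P: left child of R (depth 5)
H: left child of K (depth 4)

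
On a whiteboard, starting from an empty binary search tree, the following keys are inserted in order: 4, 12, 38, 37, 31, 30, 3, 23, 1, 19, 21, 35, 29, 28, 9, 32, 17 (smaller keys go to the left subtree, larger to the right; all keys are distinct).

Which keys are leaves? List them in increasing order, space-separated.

4: root
12: right child of 4 (depth 1)
38: right child of 12 (depth 2)
37: left child of 38 (depth 3)
31: left child of 37 (depth 4)
30: left child of 31 (depth 5)
3: left child of 4 (depth 1)
23: left child of 30 (depth 6)
1: left child of 3 (depth 2)
19: left child of 23 (depth 7)
21: right child of 19 (depth 8)
35: right child of 31 (depth 5)
29: right child of 23 (depth 7)
28: left child of 29 (depth 8)
9: left child of 12 (depth 2)
32: left child of 35 (depth 6)
17: left child of 19 (depth 8)

1 9 17 21 28 32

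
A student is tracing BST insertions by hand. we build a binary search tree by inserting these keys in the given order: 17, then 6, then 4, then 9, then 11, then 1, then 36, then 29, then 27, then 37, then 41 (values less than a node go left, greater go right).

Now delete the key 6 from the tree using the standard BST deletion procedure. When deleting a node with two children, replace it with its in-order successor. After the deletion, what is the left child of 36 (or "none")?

17: root
6: left child of 17 (depth 1)
4: left child of 6 (depth 2)
9: right child of 6 (depth 2)
11: right child of 9 (depth 3)
1: left child of 4 (depth 3)
36: right child of 17 (depth 1)
29: left child of 36 (depth 2)
27: left child of 29 (depth 3)
37: right child of 36 (depth 2)
41: right child of 37 (depth 3)

Delete 6 (two children — replace with in-order successor).
After deletion, 36's left child: 29.

29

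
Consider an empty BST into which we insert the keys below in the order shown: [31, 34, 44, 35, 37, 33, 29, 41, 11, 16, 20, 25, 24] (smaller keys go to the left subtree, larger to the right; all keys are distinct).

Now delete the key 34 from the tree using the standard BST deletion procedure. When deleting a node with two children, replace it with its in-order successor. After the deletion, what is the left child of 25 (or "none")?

24

Insert 31: tree is empty, so 31 becomes the root.
Insert 34: 34 > 31 → go right. Place as right child of 31.
Insert 44: 44 > 31 → go right; 44 > 34 → go right. Place as right child of 34.
Insert 35: 35 > 31 → go right; 35 > 34 → go right; 35 < 44 → go left. Place as left child of 44.
Insert 37: 37 > 31 → go right; 37 > 34 → go right; 37 < 44 → go left; 37 > 35 → go right. Place as right child of 35.
Insert 33: 33 > 31 → go right; 33 < 34 → go left. Place as left child of 34.
Insert 29: 29 < 31 → go left. Place as left child of 31.
Insert 41: 41 > 31 → go right; 41 > 34 → go right; 41 < 44 → go left; 41 > 35 → go right; 41 > 37 → go right. Place as right child of 37.
Insert 11: 11 < 31 → go left; 11 < 29 → go left. Place as left child of 29.
Insert 16: 16 < 31 → go left; 16 < 29 → go left; 16 > 11 → go right. Place as right child of 11.
Insert 20: 20 < 31 → go left; 20 < 29 → go left; 20 > 11 → go right; 20 > 16 → go right. Place as right child of 16.
Insert 25: 25 < 31 → go left; 25 < 29 → go left; 25 > 11 → go right; 25 > 16 → go right; 25 > 20 → go right. Place as right child of 20.
Insert 24: 24 < 31 → go left; 24 < 29 → go left; 24 > 11 → go right; 24 > 16 → go right; 24 > 20 → go right; 24 < 25 → go left. Place as left child of 25.

Delete 34 (two children — replace with in-order successor).
After deletion, 25's left child: 24.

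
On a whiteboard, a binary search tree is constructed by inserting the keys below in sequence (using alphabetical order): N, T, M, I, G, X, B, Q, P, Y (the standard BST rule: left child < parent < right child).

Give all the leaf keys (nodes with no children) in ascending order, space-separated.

B P Y

Resulting structure (node: left, right):
  N: L=M, R=T
  T: L=Q, R=X
  M: L=I, R=–
  I: L=G, R=–
  G: L=B, R=–
  X: L=–, R=Y
  B: L=–, R=–
  Q: L=P, R=–
  P: L=–, R=–
  Y: L=–, R=–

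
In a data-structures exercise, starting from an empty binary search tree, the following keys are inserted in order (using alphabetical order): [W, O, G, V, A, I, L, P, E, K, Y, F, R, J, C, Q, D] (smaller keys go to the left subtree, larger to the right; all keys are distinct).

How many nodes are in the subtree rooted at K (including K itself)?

2

Insert W: tree is empty, so W becomes the root.
Insert O: O < W → go left. Place as left child of W.
Insert G: G < W → go left; G < O → go left. Place as left child of O.
Insert V: V < W → go left; V > O → go right. Place as right child of O.
Insert A: A < W → go left; A < O → go left; A < G → go left. Place as left child of G.
Insert I: I < W → go left; I < O → go left; I > G → go right. Place as right child of G.
Insert L: L < W → go left; L < O → go left; L > G → go right; L > I → go right. Place as right child of I.
Insert P: P < W → go left; P > O → go right; P < V → go left. Place as left child of V.
Insert E: E < W → go left; E < O → go left; E < G → go left; E > A → go right. Place as right child of A.
Insert K: K < W → go left; K < O → go left; K > G → go right; K > I → go right; K < L → go left. Place as left child of L.
Insert Y: Y > W → go right. Place as right child of W.
Insert F: F < W → go left; F < O → go left; F < G → go left; F > A → go right; F > E → go right. Place as right child of E.
Insert R: R < W → go left; R > O → go right; R < V → go left; R > P → go right. Place as right child of P.
Insert J: J < W → go left; J < O → go left; J > G → go right; J > I → go right; J < L → go left; J < K → go left. Place as left child of K.
Insert C: C < W → go left; C < O → go left; C < G → go left; C > A → go right; C < E → go left. Place as left child of E.
Insert Q: Q < W → go left; Q > O → go right; Q < V → go left; Q > P → go right; Q < R → go left. Place as left child of R.
Insert D: D < W → go left; D < O → go left; D < G → go left; D > A → go right; D < E → go left; D > C → go right. Place as right child of C.

Subtree rooted at K contains: K, J — 2 nodes.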